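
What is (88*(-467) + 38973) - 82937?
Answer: -85060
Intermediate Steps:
(88*(-467) + 38973) - 82937 = (-41096 + 38973) - 82937 = -2123 - 82937 = -85060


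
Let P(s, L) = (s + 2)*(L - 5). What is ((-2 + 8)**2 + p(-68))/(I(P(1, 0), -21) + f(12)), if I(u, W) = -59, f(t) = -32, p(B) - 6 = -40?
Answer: -2/91 ≈ -0.021978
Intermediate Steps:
p(B) = -34 (p(B) = 6 - 40 = -34)
P(s, L) = (-5 + L)*(2 + s) (P(s, L) = (2 + s)*(-5 + L) = (-5 + L)*(2 + s))
((-2 + 8)**2 + p(-68))/(I(P(1, 0), -21) + f(12)) = ((-2 + 8)**2 - 34)/(-59 - 32) = (6**2 - 34)/(-91) = (36 - 34)*(-1/91) = 2*(-1/91) = -2/91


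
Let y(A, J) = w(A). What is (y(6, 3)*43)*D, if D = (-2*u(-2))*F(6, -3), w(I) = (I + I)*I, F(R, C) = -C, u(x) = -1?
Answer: 18576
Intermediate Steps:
w(I) = 2*I² (w(I) = (2*I)*I = 2*I²)
y(A, J) = 2*A²
D = 6 (D = (-2*(-1))*(-1*(-3)) = 2*3 = 6)
(y(6, 3)*43)*D = ((2*6²)*43)*6 = ((2*36)*43)*6 = (72*43)*6 = 3096*6 = 18576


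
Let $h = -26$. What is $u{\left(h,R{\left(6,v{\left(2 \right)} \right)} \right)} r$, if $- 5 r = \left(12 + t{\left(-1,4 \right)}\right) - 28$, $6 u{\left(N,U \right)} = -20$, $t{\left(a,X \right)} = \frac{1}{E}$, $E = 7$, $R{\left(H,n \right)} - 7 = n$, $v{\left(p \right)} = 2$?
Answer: $- \frac{74}{7} \approx -10.571$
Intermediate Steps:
$R{\left(H,n \right)} = 7 + n$
$t{\left(a,X \right)} = \frac{1}{7}$
$u{\left(N,U \right)} = - \frac{10}{3}$ ($u{\left(N,U \right)} = \frac{1}{6} \left(-20\right) = - \frac{10}{3}$)
$r = \frac{111}{35}$ ($r = - \frac{\left(12 + \frac{1}{7}\right) - 28}{5} = - \frac{\frac{85}{7} - 28}{5} = \left(- \frac{1}{5}\right) \left(- \frac{111}{7}\right) = \frac{111}{35} \approx 3.1714$)
$u{\left(h,R{\left(6,v{\left(2 \right)} \right)} \right)} r = \left(- \frac{10}{3}\right) \frac{111}{35} = - \frac{74}{7}$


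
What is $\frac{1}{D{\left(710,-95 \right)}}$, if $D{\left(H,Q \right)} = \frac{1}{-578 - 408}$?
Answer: $-986$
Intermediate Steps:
$D{\left(H,Q \right)} = - \frac{1}{986}$ ($D{\left(H,Q \right)} = \frac{1}{-986} = - \frac{1}{986}$)
$\frac{1}{D{\left(710,-95 \right)}} = \frac{1}{- \frac{1}{986}} = -986$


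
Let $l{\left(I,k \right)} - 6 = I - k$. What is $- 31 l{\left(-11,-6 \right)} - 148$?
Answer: $-179$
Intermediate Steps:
$l{\left(I,k \right)} = 6 + I - k$ ($l{\left(I,k \right)} = 6 + \left(I - k\right) = 6 + I - k$)
$- 31 l{\left(-11,-6 \right)} - 148 = - 31 \left(6 - 11 - -6\right) - 148 = - 31 \left(6 - 11 + 6\right) - 148 = \left(-31\right) 1 - 148 = -31 - 148 = -179$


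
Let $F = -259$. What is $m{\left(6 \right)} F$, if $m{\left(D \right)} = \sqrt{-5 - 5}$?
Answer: $- 259 i \sqrt{10} \approx - 819.03 i$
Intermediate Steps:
$m{\left(D \right)} = i \sqrt{10}$ ($m{\left(D \right)} = \sqrt{-10} = i \sqrt{10}$)
$m{\left(6 \right)} F = i \sqrt{10} \left(-259\right) = - 259 i \sqrt{10}$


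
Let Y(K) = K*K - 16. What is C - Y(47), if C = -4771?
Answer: -6964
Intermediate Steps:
Y(K) = -16 + K² (Y(K) = K² - 16 = -16 + K²)
C - Y(47) = -4771 - (-16 + 47²) = -4771 - (-16 + 2209) = -4771 - 1*2193 = -4771 - 2193 = -6964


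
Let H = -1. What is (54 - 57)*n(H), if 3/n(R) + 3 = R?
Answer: 9/4 ≈ 2.2500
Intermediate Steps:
n(R) = 3/(-3 + R)
(54 - 57)*n(H) = (54 - 57)*(3/(-3 - 1)) = -9/(-4) = -9*(-1)/4 = -3*(-3/4) = 9/4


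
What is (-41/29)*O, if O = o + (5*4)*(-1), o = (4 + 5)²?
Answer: -2501/29 ≈ -86.241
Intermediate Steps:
o = 81 (o = 9² = 81)
O = 61 (O = 81 + (5*4)*(-1) = 81 + 20*(-1) = 81 - 20 = 61)
(-41/29)*O = -41/29*61 = -2501/29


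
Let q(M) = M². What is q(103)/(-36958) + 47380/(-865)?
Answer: -352049365/6393734 ≈ -55.062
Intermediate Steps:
q(103)/(-36958) + 47380/(-865) = 103²/(-36958) + 47380/(-865) = 10609*(-1/36958) + 47380*(-1/865) = -10609/36958 - 9476/173 = -352049365/6393734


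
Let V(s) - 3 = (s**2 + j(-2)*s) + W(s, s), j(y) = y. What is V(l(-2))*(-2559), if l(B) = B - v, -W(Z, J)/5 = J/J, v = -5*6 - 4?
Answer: -2451522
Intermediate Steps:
v = -34 (v = -30 - 4 = -34)
W(Z, J) = -5 (W(Z, J) = -5*J/J = -5*1 = -5)
l(B) = 34 + B (l(B) = B - 1*(-34) = B + 34 = 34 + B)
V(s) = -2 + s**2 - 2*s (V(s) = 3 + ((s**2 - 2*s) - 5) = 3 + (-5 + s**2 - 2*s) = -2 + s**2 - 2*s)
V(l(-2))*(-2559) = (-2 + (34 - 2)**2 - 2*(34 - 2))*(-2559) = (-2 + 32**2 - 2*32)*(-2559) = (-2 + 1024 - 64)*(-2559) = 958*(-2559) = -2451522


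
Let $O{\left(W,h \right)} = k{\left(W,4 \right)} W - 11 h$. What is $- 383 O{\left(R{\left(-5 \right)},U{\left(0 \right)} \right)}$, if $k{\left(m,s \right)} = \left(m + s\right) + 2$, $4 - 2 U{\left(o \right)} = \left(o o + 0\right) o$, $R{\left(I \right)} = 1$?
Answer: $5745$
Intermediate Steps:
$U{\left(o \right)} = 2 - \frac{o^{3}}{2}$ ($U{\left(o \right)} = 2 - \frac{\left(o o + 0\right) o}{2} = 2 - \frac{\left(o^{2} + 0\right) o}{2} = 2 - \frac{o^{2} o}{2} = 2 - \frac{o^{3}}{2}$)
$k{\left(m,s \right)} = 2 + m + s$
$O{\left(W,h \right)} = - 11 h + W \left(6 + W\right)$ ($O{\left(W,h \right)} = \left(2 + W + 4\right) W - 11 h = \left(6 + W\right) W - 11 h = W \left(6 + W\right) - 11 h = - 11 h + W \left(6 + W\right)$)
$- 383 O{\left(R{\left(-5 \right)},U{\left(0 \right)} \right)} = - 383 \left(- 11 \left(2 - \frac{0^{3}}{2}\right) + 1 \left(6 + 1\right)\right) = - 383 \left(- 11 \left(2 - 0\right) + 1 \cdot 7\right) = - 383 \left(- 11 \left(2 + 0\right) + 7\right) = - 383 \left(\left(-11\right) 2 + 7\right) = - 383 \left(-22 + 7\right) = \left(-383\right) \left(-15\right) = 5745$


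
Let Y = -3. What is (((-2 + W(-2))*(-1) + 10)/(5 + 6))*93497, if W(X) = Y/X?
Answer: 1963437/22 ≈ 89247.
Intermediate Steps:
W(X) = -3/X
(((-2 + W(-2))*(-1) + 10)/(5 + 6))*93497 = (((-2 - 3/(-2))*(-1) + 10)/(5 + 6))*93497 = (((-2 - 3*(-1/2))*(-1) + 10)/11)*93497 = (((-2 + 3/2)*(-1) + 10)*(1/11))*93497 = ((-1/2*(-1) + 10)*(1/11))*93497 = ((1/2 + 10)*(1/11))*93497 = ((21/2)*(1/11))*93497 = (21/22)*93497 = 1963437/22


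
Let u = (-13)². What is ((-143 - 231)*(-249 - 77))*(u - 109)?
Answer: 7315440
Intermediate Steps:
u = 169
((-143 - 231)*(-249 - 77))*(u - 109) = ((-143 - 231)*(-249 - 77))*(169 - 109) = -374*(-326)*60 = 121924*60 = 7315440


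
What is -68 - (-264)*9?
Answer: 2308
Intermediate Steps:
-68 - (-264)*9 = -68 - 132*(-18) = -68 + 2376 = 2308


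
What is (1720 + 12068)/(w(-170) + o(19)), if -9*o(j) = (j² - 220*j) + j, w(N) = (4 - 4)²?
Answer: 31023/950 ≈ 32.656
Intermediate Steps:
w(N) = 0 (w(N) = 0² = 0)
o(j) = -j²/9 + 73*j/3 (o(j) = -((j² - 220*j) + j)/9 = -(j² - 219*j)/9 = -j²/9 + 73*j/3)
(1720 + 12068)/(w(-170) + o(19)) = (1720 + 12068)/(0 + (⅑)*19*(219 - 1*19)) = 13788/(0 + (⅑)*19*(219 - 19)) = 13788/(0 + (⅑)*19*200) = 13788/(0 + 3800/9) = 13788/(3800/9) = 13788*(9/3800) = 31023/950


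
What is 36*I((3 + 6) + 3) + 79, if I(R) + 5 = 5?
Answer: 79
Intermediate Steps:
I(R) = 0 (I(R) = -5 + 5 = 0)
36*I((3 + 6) + 3) + 79 = 36*0 + 79 = 0 + 79 = 79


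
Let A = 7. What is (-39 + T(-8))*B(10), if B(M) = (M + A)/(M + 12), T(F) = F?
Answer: -799/22 ≈ -36.318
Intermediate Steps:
B(M) = (7 + M)/(12 + M) (B(M) = (M + 7)/(M + 12) = (7 + M)/(12 + M))
(-39 + T(-8))*B(10) = (-39 - 8)*((7 + 10)/(12 + 10)) = -47*17/22 = -799/22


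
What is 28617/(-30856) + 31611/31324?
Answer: 481647/5893496 ≈ 0.081725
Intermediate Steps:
28617/(-30856) + 31611/31324 = 28617*(-1/30856) + 31611*(1/31324) = -28617/30856 + 771/764 = 481647/5893496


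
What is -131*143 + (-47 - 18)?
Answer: -18798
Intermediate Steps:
-131*143 + (-47 - 18) = -18733 + (-47 - 1*18) = -18733 + (-47 - 18) = -18733 - 65 = -18798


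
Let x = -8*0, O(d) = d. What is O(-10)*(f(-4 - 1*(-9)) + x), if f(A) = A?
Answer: -50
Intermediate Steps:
x = 0
O(-10)*(f(-4 - 1*(-9)) + x) = -10*((-4 - 1*(-9)) + 0) = -10*((-4 + 9) + 0) = -10*(5 + 0) = -10*5 = -50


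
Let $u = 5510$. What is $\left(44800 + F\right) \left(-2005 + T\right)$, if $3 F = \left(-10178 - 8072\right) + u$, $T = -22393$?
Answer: $- \frac{2968260680}{3} \approx -9.8942 \cdot 10^{8}$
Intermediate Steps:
$F = - \frac{12740}{3}$ ($F = \frac{\left(-10178 - 8072\right) + 5510}{3} = \frac{-18250 + 5510}{3} = \frac{1}{3} \left(-12740\right) = - \frac{12740}{3} \approx -4246.7$)
$\left(44800 + F\right) \left(-2005 + T\right) = \left(44800 - \frac{12740}{3}\right) \left(-2005 - 22393\right) = \frac{121660}{3} \left(-24398\right) = - \frac{2968260680}{3}$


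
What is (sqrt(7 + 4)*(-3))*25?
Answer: -75*sqrt(11) ≈ -248.75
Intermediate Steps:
(sqrt(7 + 4)*(-3))*25 = (sqrt(11)*(-3))*25 = -3*sqrt(11)*25 = -75*sqrt(11)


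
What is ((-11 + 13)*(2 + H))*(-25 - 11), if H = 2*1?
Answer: -288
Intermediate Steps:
H = 2
((-11 + 13)*(2 + H))*(-25 - 11) = ((-11 + 13)*(2 + 2))*(-25 - 11) = (2*4)*(-36) = 8*(-36) = -288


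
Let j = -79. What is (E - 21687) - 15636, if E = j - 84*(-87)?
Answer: -30094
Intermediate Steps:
E = 7229 (E = -79 - 84*(-87) = -79 + 7308 = 7229)
(E - 21687) - 15636 = (7229 - 21687) - 15636 = -14458 - 15636 = -30094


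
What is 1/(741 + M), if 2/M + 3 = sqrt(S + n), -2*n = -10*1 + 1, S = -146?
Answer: 223029/165255605 + 2*I*sqrt(566)/165255605 ≈ 0.0013496 + 2.8793e-7*I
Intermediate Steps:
n = 9/2 (n = -(-10*1 + 1)/2 = -(-10 + 1)/2 = -1/2*(-9) = 9/2 ≈ 4.5000)
M = 2/(-3 + I*sqrt(566)/2) (M = 2/(-3 + sqrt(-146 + 9/2)) = 2/(-3 + sqrt(-283/2)) = 2/(-3 + I*sqrt(566)/2) ≈ -0.039867 - 0.15808*I)
1/(741 + M) = 1/(741 + (-12/301 - 2*I*sqrt(566)/301)) = 1/(223029/301 - 2*I*sqrt(566)/301)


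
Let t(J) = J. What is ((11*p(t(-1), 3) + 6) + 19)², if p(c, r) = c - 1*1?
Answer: 9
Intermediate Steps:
p(c, r) = -1 + c (p(c, r) = c - 1 = -1 + c)
((11*p(t(-1), 3) + 6) + 19)² = ((11*(-1 - 1) + 6) + 19)² = ((11*(-2) + 6) + 19)² = ((-22 + 6) + 19)² = (-16 + 19)² = 3² = 9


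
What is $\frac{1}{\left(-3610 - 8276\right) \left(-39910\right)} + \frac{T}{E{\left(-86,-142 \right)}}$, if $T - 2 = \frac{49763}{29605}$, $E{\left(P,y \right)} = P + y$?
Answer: $- \frac{215389764971}{13341544969935} \approx -0.016144$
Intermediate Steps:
$T = \frac{108973}{29605}$ ($T = 2 + \frac{49763}{29605} = \frac{108973}{29605} \approx 3.6809$)
$\frac{1}{\left(-3610 - 8276\right) \left(-39910\right)} + \frac{T}{E{\left(-86,-142 \right)}} = \frac{1}{\left(-3610 - 8276\right) \left(-39910\right)} + \frac{108973}{29605 \left(-86 - 142\right)} = \frac{1}{-11886} \left(- \frac{1}{39910}\right) + \frac{108973}{29605 \left(-228\right)} = \left(- \frac{1}{11886}\right) \left(- \frac{1}{39910}\right) + \frac{108973}{29605} \left(- \frac{1}{228}\right) = \frac{1}{474370260} - \frac{108973}{6749940} = - \frac{215389764971}{13341544969935}$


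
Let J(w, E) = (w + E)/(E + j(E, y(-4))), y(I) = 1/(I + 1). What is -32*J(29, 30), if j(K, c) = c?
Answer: -5664/89 ≈ -63.640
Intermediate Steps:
y(I) = 1/(1 + I)
J(w, E) = (E + w)/(-1/3 + E) (J(w, E) = (w + E)/(E + 1/(1 - 4)) = (E + w)/(E + 1/(-3)) = (E + w)/(E - 1/3) = (E + w)/(-1/3 + E))
-32*J(29, 30) = -96*(30 + 29)/(-1 + 3*30) = -96*59/(-1 + 90) = -96*59/89 = -32*177/89 = -5664/89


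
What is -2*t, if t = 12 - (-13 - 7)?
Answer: -64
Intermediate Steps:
t = 32 (t = 12 - 1*(-20) = 12 + 20 = 32)
-2*t = -2*32 = -1*64 = -64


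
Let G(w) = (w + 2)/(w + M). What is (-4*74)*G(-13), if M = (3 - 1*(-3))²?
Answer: 3256/23 ≈ 141.57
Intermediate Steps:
M = 36 (M = (3 + 3)² = 6² = 36)
G(w) = (2 + w)/(36 + w) (G(w) = (w + 2)/(w + 36) = (2 + w)/(36 + w))
(-4*74)*G(-13) = (-4*74)*((2 - 13)/(36 - 13)) = -296*(-11)/23 = -296*(-11/23) = 3256/23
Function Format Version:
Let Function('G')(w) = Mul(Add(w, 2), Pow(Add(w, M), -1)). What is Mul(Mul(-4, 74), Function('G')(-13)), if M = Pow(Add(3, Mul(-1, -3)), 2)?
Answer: Rational(3256, 23) ≈ 141.57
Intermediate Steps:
M = 36 (M = Pow(Add(3, 3), 2) = Pow(6, 2) = 36)
Function('G')(w) = Mul(Pow(Add(36, w), -1), Add(2, w)) (Function('G')(w) = Mul(Add(w, 2), Pow(Add(w, 36), -1)) = Mul(Add(2, w), Pow(Add(36, w), -1)) = Mul(Pow(Add(36, w), -1), Add(2, w)))
Mul(Mul(-4, 74), Function('G')(-13)) = Mul(Mul(-4, 74), Mul(Pow(Add(36, -13), -1), Add(2, -13))) = Mul(-296, Mul(Pow(23, -1), -11)) = Mul(-296, Mul(Rational(1, 23), -11)) = Mul(-296, Rational(-11, 23)) = Rational(3256, 23)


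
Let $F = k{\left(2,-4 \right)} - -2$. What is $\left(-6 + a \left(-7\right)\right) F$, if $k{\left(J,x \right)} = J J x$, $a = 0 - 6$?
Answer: $-504$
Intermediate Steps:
$a = -6$ ($a = 0 - 6 = -6$)
$k{\left(J,x \right)} = x J^{2}$ ($k{\left(J,x \right)} = J^{2} x = x J^{2}$)
$F = -14$ ($F = - 4 \cdot 2^{2} - -2 = \left(-4\right) 4 + 2 = -16 + 2 = -14$)
$\left(-6 + a \left(-7\right)\right) F = \left(-6 - -42\right) \left(-14\right) = \left(-6 + 42\right) \left(-14\right) = 36 \left(-14\right) = -504$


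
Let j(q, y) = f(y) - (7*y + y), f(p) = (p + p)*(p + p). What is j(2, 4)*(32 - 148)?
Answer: -3712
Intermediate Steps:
f(p) = 4*p² (f(p) = (2*p)*(2*p) = 4*p²)
j(q, y) = -8*y + 4*y² (j(q, y) = 4*y² - (7*y + y) = 4*y² - 8*y = -8*y + 4*y²)
j(2, 4)*(32 - 148) = (4*4*(-2 + 4))*(32 - 148) = (4*4*2)*(-116) = 32*(-116) = -3712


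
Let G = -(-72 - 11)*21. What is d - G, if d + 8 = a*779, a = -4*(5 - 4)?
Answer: -4867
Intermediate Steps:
a = -4 ≈ -4.0000
G = 1743 (G = -(-83)*21 = -1*(-1743) = 1743)
d = -3124 (d = -8 - 4*779 = -8 - 3116 = -3124)
d - G = -3124 - 1*1743 = -3124 - 1743 = -4867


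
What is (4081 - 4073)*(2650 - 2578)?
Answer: 576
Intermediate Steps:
(4081 - 4073)*(2650 - 2578) = 8*72 = 576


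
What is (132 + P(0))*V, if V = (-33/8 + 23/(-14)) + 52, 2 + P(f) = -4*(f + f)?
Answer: 168285/28 ≈ 6010.2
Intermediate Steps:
P(f) = -2 - 8*f (P(f) = -2 - 4*(f + f) = -2 - 8*f)
V = 2589/56 (V = (-33*⅛ + 23*(-1/14)) + 52 = (-33/8 - 23/14) + 52 = -323/56 + 52 = 2589/56 ≈ 46.232)
(132 + P(0))*V = (132 + (-2 - 8*0))*(2589/56) = (132 + (-2 + 0))*(2589/56) = (132 - 2)*(2589/56) = 130*(2589/56) = 168285/28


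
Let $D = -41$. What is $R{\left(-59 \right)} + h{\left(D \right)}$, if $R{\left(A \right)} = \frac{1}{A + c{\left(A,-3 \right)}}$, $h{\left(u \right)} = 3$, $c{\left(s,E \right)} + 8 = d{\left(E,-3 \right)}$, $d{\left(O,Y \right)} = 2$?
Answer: $\frac{194}{65} \approx 2.9846$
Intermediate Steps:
$c{\left(s,E \right)} = -6$ ($c{\left(s,E \right)} = -8 + 2 = -6$)
$R{\left(A \right)} = \frac{1}{-6 + A}$ ($R{\left(A \right)} = \frac{1}{A - 6} = \frac{1}{-6 + A}$)
$R{\left(-59 \right)} + h{\left(D \right)} = \frac{1}{-6 - 59} + 3 = \frac{1}{-65} + 3 = - \frac{1}{65} + 3 = \frac{194}{65}$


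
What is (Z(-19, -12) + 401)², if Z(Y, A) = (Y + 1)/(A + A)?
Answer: 2582449/16 ≈ 1.6140e+5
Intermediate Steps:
Z(Y, A) = (1 + Y)/(2*A) (Z(Y, A) = (1 + Y)/((2*A)) = (1 + Y)*(1/(2*A)) = (1 + Y)/(2*A))
(Z(-19, -12) + 401)² = ((½)*(1 - 19)/(-12) + 401)² = ((½)*(-1/12)*(-18) + 401)² = (¾ + 401)² = (1607/4)² = 2582449/16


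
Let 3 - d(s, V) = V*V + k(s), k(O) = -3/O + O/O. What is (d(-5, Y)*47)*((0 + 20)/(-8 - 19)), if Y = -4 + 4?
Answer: -1316/27 ≈ -48.741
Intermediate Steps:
k(O) = 1 - 3/O (k(O) = -3/O + 1 = 1 - 3/O)
Y = 0
d(s, V) = 3 - V**2 - (-3 + s)/s (d(s, V) = 3 - (V*V + (-3 + s)/s) = 3 - (V**2 + (-3 + s)/s) = 3 + (-V**2 - (-3 + s)/s) = 3 - V**2 - (-3 + s)/s)
(d(-5, Y)*47)*((0 + 20)/(-8 - 19)) = ((2 - 1*0**2 + 3/(-5))*47)*((0 + 20)/(-8 - 19)) = ((2 - 1*0 + 3*(-1/5))*47)*(20/(-27)) = ((2 + 0 - 3/5)*47)*(20*(-1/27)) = ((7/5)*47)*(-20/27) = (329/5)*(-20/27) = -1316/27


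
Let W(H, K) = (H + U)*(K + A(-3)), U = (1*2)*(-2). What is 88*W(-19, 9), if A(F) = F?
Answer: -12144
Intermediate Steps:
U = -4 (U = 2*(-2) = -4)
W(H, K) = (-4 + H)*(-3 + K) (W(H, K) = (H - 4)*(K - 3) = (-4 + H)*(-3 + K))
88*W(-19, 9) = 88*(12 - 4*9 - 3*(-19) - 19*9) = 88*(12 - 36 + 57 - 171) = 88*(-138) = -12144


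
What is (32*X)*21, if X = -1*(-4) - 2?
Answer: 1344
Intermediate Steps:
X = 2 (X = 4 - 2 = 2)
(32*X)*21 = (32*2)*21 = 64*21 = 1344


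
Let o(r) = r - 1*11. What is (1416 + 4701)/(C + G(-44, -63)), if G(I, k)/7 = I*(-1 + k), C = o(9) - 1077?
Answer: 2039/6211 ≈ 0.32829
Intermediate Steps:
o(r) = -11 + r (o(r) = r - 11 = -11 + r)
C = -1079 (C = (-11 + 9) - 1077 = -2 - 1077 = -1079)
G(I, k) = 7*I*(-1 + k) (G(I, k) = 7*(I*(-1 + k)) = 7*I*(-1 + k))
(1416 + 4701)/(C + G(-44, -63)) = (1416 + 4701)/(-1079 + 7*(-44)*(-1 - 63)) = 6117/(-1079 + 7*(-44)*(-64)) = 6117/(-1079 + 19712) = 6117/18633 = 6117*(1/18633) = 2039/6211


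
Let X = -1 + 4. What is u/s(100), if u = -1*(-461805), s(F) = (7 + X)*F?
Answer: 92361/200 ≈ 461.81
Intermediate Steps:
X = 3
s(F) = 10*F (s(F) = (7 + 3)*F = 10*F)
u = 461805
u/s(100) = 461805/((10*100)) = 461805/1000 = 461805*(1/1000) = 92361/200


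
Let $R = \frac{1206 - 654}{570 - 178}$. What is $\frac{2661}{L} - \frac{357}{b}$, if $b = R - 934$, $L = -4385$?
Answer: $- \frac{44892912}{200381345} \approx -0.22404$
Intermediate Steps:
$R = \frac{69}{49}$ ($R = \frac{552}{392} = 552 \cdot \frac{1}{392} = \frac{69}{49} \approx 1.4082$)
$b = - \frac{45697}{49}$ ($b = \frac{69}{49} - 934 = - \frac{45697}{49} \approx -932.59$)
$\frac{2661}{L} - \frac{357}{b} = \frac{2661}{-4385} - \frac{357}{- \frac{45697}{49}} = 2661 \left(- \frac{1}{4385}\right) - - \frac{17493}{45697} = - \frac{2661}{4385} + \frac{17493}{45697} = - \frac{44892912}{200381345}$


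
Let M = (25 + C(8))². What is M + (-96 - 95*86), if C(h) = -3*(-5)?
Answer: -6666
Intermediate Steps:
C(h) = 15
M = 1600 (M = (25 + 15)² = 40² = 1600)
M + (-96 - 95*86) = 1600 + (-96 - 95*86) = 1600 + (-96 - 8170) = 1600 - 8266 = -6666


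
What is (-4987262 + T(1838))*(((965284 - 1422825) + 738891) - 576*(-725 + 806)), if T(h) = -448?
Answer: -1170585610740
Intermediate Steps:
(-4987262 + T(1838))*(((965284 - 1422825) + 738891) - 576*(-725 + 806)) = (-4987262 - 448)*(((965284 - 1422825) + 738891) - 576*(-725 + 806)) = -4987710*((-457541 + 738891) - 576*81) = -4987710*(281350 - 46656) = -4987710*234694 = -1170585610740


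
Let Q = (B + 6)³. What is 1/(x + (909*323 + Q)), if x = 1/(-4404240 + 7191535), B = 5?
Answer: 2787295/822079212711 ≈ 3.3905e-6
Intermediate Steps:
x = 1/2787295 ≈ 3.5877e-7
Q = 1331 (Q = (5 + 6)³ = 11³ = 1331)
1/(x + (909*323 + Q)) = 1/(1/2787295 + (909*323 + 1331)) = 1/(1/2787295 + (293607 + 1331)) = 1/(1/2787295 + 294938) = 1/(822079212711/2787295) = 2787295/822079212711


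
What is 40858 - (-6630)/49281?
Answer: 671176576/16427 ≈ 40858.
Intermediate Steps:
40858 - (-6630)/49281 = 40858 - 1*(-2210/16427) = 40858 + 2210/16427 = 671176576/16427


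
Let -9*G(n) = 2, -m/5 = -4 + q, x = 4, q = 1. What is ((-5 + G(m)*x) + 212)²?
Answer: 3441025/81 ≈ 42482.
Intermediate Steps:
m = 15 (m = -5*(-4 + 1) = -5*(-3) = 15)
G(n) = -2/9 (G(n) = -⅑*2 = -2/9)
((-5 + G(m)*x) + 212)² = ((-5 - 2/9*4) + 212)² = ((-5 - 8/9) + 212)² = (-53/9 + 212)² = (1855/9)² = 3441025/81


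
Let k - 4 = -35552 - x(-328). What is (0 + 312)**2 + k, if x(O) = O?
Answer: 62124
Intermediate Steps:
k = -35220 (k = 4 + (-35552 - 1*(-328)) = 4 + (-35552 + 328) = 4 - 35224 = -35220)
(0 + 312)**2 + k = (0 + 312)**2 - 35220 = 312**2 - 35220 = 97344 - 35220 = 62124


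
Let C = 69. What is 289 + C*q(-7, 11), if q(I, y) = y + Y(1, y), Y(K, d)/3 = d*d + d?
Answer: 28372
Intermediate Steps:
Y(K, d) = 3*d + 3*d² (Y(K, d) = 3*(d*d + d) = 3*(d² + d) = 3*(d + d²) = 3*d + 3*d²)
q(I, y) = y + 3*y*(1 + y)
289 + C*q(-7, 11) = 289 + 69*(11*(4 + 3*11)) = 289 + 69*(11*(4 + 33)) = 289 + 69*(11*37) = 289 + 69*407 = 289 + 28083 = 28372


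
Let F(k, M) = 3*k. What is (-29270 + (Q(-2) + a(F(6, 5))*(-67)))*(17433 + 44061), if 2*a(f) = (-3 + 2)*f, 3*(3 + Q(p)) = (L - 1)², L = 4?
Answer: -1762848498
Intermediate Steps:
Q(p) = 0 (Q(p) = -3 + (4 - 1)²/3 = -3 + (⅓)*3² = -3 + (⅓)*9 = -3 + 3 = 0)
a(f) = -f/2 (a(f) = ((-3 + 2)*f)/2 = (-f)/2 = -f/2)
(-29270 + (Q(-2) + a(F(6, 5))*(-67)))*(17433 + 44061) = (-29270 + (0 - 3*6/2*(-67)))*(17433 + 44061) = (-29270 + (0 - ½*18*(-67)))*61494 = (-29270 + (0 - 9*(-67)))*61494 = (-29270 + (0 + 603))*61494 = (-29270 + 603)*61494 = -28667*61494 = -1762848498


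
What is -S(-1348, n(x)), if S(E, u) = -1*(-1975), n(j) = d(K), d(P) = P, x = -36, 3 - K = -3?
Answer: -1975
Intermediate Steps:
K = 6 (K = 3 - 1*(-3) = 3 + 3 = 6)
n(j) = 6
S(E, u) = 1975
-S(-1348, n(x)) = -1*1975 = -1975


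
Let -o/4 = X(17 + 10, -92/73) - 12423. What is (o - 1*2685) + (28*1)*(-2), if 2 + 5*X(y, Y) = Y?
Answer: 17138067/365 ≈ 46954.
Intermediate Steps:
X(y, Y) = -⅖ + Y/5
o = 18138532/365 (o = -4*((-⅖ + (-92/73)/5) - 12423) = -4*((-⅖ + (-92*1/73)/5) - 12423) = -4*((-⅖ + (⅕)*(-92/73)) - 12423) = -4*((-⅖ - 92/365) - 12423) = -4*(-238/365 - 12423) = -4*(-4534633/365) = 18138532/365 ≈ 49695.)
(o - 1*2685) + (28*1)*(-2) = (18138532/365 - 1*2685) + (28*1)*(-2) = (18138532/365 - 2685) + 28*(-2) = 17158507/365 - 56 = 17138067/365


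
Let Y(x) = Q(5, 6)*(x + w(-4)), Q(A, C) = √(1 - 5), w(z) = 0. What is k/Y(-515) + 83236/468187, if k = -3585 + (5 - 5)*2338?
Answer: 83236/468187 - 717*I/206 ≈ 0.17778 - 3.4806*I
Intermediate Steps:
k = -3585 (k = -3585 + 0*2338 = -3585 + 0 = -3585)
Q(A, C) = 2*I (Q(A, C) = √(-4) = 2*I)
Y(x) = 2*I*x (Y(x) = (2*I)*(x + 0) = (2*I)*x = 2*I*x)
k/Y(-515) + 83236/468187 = -3585*I/1030 + 83236/468187 = -3585*I/1030 + 83236*(1/468187) = -717*I/206 + 83236/468187 = 83236/468187 - 717*I/206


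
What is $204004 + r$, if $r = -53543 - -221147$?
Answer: $371608$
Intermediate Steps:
$r = 167604$ ($r = -53543 + 221147 = 167604$)
$204004 + r = 204004 + 167604 = 371608$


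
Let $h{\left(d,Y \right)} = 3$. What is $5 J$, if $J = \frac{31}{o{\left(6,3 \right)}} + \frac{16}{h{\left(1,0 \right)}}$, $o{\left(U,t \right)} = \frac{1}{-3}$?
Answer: $- \frac{1315}{3} \approx -438.33$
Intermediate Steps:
$o{\left(U,t \right)} = - \frac{1}{3}$
$J = - \frac{263}{3}$ ($J = \frac{31}{- \frac{1}{3}} + \frac{16}{3} = 31 \left(-3\right) + 16 \cdot \frac{1}{3} = -93 + \frac{16}{3} = - \frac{263}{3} \approx -87.667$)
$5 J = 5 \left(- \frac{263}{3}\right) = - \frac{1315}{3}$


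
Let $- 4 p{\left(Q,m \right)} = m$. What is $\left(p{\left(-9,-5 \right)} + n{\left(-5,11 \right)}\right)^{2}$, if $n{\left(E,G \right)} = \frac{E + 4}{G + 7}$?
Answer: $\frac{1849}{1296} \approx 1.4267$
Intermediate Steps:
$p{\left(Q,m \right)} = - \frac{m}{4}$
$n{\left(E,G \right)} = \frac{4 + E}{7 + G}$
$\left(p{\left(-9,-5 \right)} + n{\left(-5,11 \right)}\right)^{2} = \left(\left(- \frac{1}{4}\right) \left(-5\right) + \frac{4 - 5}{7 + 11}\right)^{2} = \left(\frac{5}{4} + \frac{1}{18} \left(-1\right)\right)^{2} = \left(\frac{5}{4} - \frac{1}{18}\right)^{2} = \left(\frac{43}{36}\right)^{2} = \frac{1849}{1296}$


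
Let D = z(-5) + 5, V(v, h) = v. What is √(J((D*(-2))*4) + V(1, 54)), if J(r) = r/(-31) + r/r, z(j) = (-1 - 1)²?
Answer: √4154/31 ≈ 2.0791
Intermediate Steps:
z(j) = 4 (z(j) = (-2)² = 4)
D = 9 (D = 4 + 5 = 9)
J(r) = 1 - r/31 (J(r) = r*(-1/31) + 1 = -r/31 + 1 = 1 - r/31)
√(J((D*(-2))*4) + V(1, 54)) = √((1 - 9*(-2)*4/31) + 1) = √((1 - (-18)*4/31) + 1) = √((1 - 1/31*(-72)) + 1) = √((1 + 72/31) + 1) = √(103/31 + 1) = √(134/31) = √4154/31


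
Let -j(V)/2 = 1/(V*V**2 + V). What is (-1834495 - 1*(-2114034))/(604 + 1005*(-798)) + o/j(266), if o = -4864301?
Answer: 36684554068793108127/801386 ≈ 4.5776e+13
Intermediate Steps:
j(V) = -2/(V + V**3) (j(V) = -2/(V*V**2 + V) = -2/(V**3 + V) = -2/(V + V**3))
(-1834495 - 1*(-2114034))/(604 + 1005*(-798)) + o/j(266) = (-1834495 - 1*(-2114034))/(604 + 1005*(-798)) - 4864301/((-2/(266 + 266**3))) = (-1834495 + 2114034)/(604 - 801990) - 4864301/((-2/(266 + 18821096))) = 279539/(-801386) - 4864301/((-2/18821362)) = 279539*(-1/801386) - 4864301/((-2*1/18821362)) = -279539/801386 - 4864301/(-1/9410681) = -279539/801386 - 4864301*(-9410681) = -279539/801386 + 45776384998981 = 36684554068793108127/801386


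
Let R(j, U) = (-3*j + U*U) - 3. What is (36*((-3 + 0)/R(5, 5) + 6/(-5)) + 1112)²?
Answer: 1359249424/1225 ≈ 1.1096e+6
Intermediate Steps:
R(j, U) = -3 + U² - 3*j (R(j, U) = (-3*j + U²) - 3 = (U² - 3*j) - 3 = -3 + U² - 3*j)
(36*((-3 + 0)/R(5, 5) + 6/(-5)) + 1112)² = (36*((-3 + 0)/(-3 + 5² - 3*5) + 6/(-5)) + 1112)² = (36*(-3/(-3 + 25 - 15) + 6*(-⅕)) + 1112)² = (36*(-3/7 - 6/5) + 1112)² = (36*(-57/35) + 1112)² = (-2052/35 + 1112)² = (36868/35)² = 1359249424/1225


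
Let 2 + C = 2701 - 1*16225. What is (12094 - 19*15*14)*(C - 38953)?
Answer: -425289816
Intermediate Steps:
C = -13526 (C = -2 + (2701 - 1*16225) = -2 + (2701 - 16225) = -2 - 13524 = -13526)
(12094 - 19*15*14)*(C - 38953) = (12094 - 19*15*14)*(-13526 - 38953) = (12094 - 285*14)*(-52479) = (12094 - 3990)*(-52479) = 8104*(-52479) = -425289816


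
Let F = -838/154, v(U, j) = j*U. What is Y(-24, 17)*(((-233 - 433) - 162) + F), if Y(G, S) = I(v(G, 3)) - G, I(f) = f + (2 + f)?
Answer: 7572650/77 ≈ 98346.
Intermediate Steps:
v(U, j) = U*j
F = -419/77 (F = -838*1/154 = -419/77 ≈ -5.4416)
I(f) = 2 + 2*f
Y(G, S) = 2 + 5*G (Y(G, S) = (2 + 2*(G*3)) - G = (2 + 2*(3*G)) - G = (2 + 6*G) - G = 2 + 5*G)
Y(-24, 17)*(((-233 - 433) - 162) + F) = (2 + 5*(-24))*(((-233 - 433) - 162) - 419/77) = (2 - 120)*((-666 - 162) - 419/77) = -118*(-828 - 419/77) = -118*(-64175/77) = 7572650/77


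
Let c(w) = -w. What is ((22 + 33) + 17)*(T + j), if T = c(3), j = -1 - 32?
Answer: -2592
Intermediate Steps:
j = -33
T = -3 (T = -1*3 = -3)
((22 + 33) + 17)*(T + j) = ((22 + 33) + 17)*(-3 - 33) = (55 + 17)*(-36) = 72*(-36) = -2592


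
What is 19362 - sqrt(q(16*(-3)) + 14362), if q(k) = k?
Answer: 19362 - sqrt(14314) ≈ 19242.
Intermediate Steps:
19362 - sqrt(q(16*(-3)) + 14362) = 19362 - sqrt(16*(-3) + 14362) = 19362 - sqrt(-48 + 14362) = 19362 - sqrt(14314)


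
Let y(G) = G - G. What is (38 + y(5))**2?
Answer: 1444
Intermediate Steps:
y(G) = 0
(38 + y(5))**2 = (38 + 0)**2 = 38**2 = 1444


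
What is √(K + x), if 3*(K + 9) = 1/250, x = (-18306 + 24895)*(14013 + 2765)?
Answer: √2487380242530/150 ≈ 10514.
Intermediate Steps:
x = 110550242 (x = 6589*16778 = 110550242)
K = -6749/750 (K = -9 + (⅓)/250 = -9 + (⅓)*(1/250) = -9 + 1/750 = -6749/750 ≈ -8.9987)
√(K + x) = √(-6749/750 + 110550242) = √(82912674751/750) = √2487380242530/150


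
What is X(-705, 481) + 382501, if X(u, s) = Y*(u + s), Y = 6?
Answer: 381157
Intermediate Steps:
X(u, s) = 6*s + 6*u (X(u, s) = 6*(u + s) = 6*(s + u) = 6*s + 6*u)
X(-705, 481) + 382501 = (6*481 + 6*(-705)) + 382501 = (2886 - 4230) + 382501 = -1344 + 382501 = 381157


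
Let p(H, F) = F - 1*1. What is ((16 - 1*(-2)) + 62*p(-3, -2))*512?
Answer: -86016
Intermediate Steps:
p(H, F) = -1 + F (p(H, F) = F - 1 = -1 + F)
((16 - 1*(-2)) + 62*p(-3, -2))*512 = ((16 - 1*(-2)) + 62*(-1 - 2))*512 = ((16 + 2) + 62*(-3))*512 = (18 - 186)*512 = -168*512 = -86016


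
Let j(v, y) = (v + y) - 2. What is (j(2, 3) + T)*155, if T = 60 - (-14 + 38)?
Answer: 6045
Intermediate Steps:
j(v, y) = -2 + v + y
T = 36 (T = 60 - 1*24 = 60 - 24 = 36)
(j(2, 3) + T)*155 = ((-2 + 2 + 3) + 36)*155 = (3 + 36)*155 = 39*155 = 6045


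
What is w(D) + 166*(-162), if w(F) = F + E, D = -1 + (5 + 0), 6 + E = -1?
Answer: -26895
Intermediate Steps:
E = -7 (E = -6 - 1 = -7)
D = 4 (D = -1 + 5 = 4)
w(F) = -7 + F (w(F) = F - 7 = -7 + F)
w(D) + 166*(-162) = (-7 + 4) + 166*(-162) = -3 - 26892 = -26895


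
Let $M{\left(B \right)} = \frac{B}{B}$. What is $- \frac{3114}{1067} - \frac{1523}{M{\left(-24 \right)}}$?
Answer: $- \frac{1628155}{1067} \approx -1525.9$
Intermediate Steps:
$M{\left(B \right)} = 1$
$- \frac{3114}{1067} - \frac{1523}{M{\left(-24 \right)}} = - \frac{3114}{1067} - \frac{1523}{1} = \left(-3114\right) \frac{1}{1067} - 1523 = - \frac{3114}{1067} - 1523 = - \frac{1628155}{1067}$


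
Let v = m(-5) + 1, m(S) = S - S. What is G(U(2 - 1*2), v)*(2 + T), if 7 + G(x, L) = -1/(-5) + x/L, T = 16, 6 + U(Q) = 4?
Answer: -792/5 ≈ -158.40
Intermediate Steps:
U(Q) = -2 (U(Q) = -6 + 4 = -2)
m(S) = 0
v = 1 (v = 0 + 1 = 1)
G(x, L) = -34/5 + x/L (G(x, L) = -7 + (-1/(-5) + x/L) = -7 + (-1*(-1/5) + x/L) = -7 + (1/5 + x/L) = -34/5 + x/L)
G(U(2 - 1*2), v)*(2 + T) = (-34/5 - 2/1)*(2 + 16) = (-34/5 - 2*1)*18 = (-34/5 - 2)*18 = -44/5*18 = -792/5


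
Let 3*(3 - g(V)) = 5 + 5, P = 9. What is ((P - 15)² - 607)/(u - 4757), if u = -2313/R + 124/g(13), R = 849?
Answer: 161593/1452278 ≈ 0.11127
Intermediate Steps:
g(V) = -⅓ (g(V) = 3 - (5 + 5)/3 = 3 - ⅓*10 = 3 - 10/3 = -⅓)
u = -106047/283 (u = -2313/849 + 124/(-⅓) = -2313*1/849 + 124*(-3) = -771/283 - 372 = -106047/283 ≈ -374.72)
((P - 15)² - 607)/(u - 4757) = ((9 - 15)² - 607)/(-106047/283 - 4757) = ((-6)² - 607)/(-1452278/283) = (36 - 607)*(-283/1452278) = -571*(-283/1452278) = 161593/1452278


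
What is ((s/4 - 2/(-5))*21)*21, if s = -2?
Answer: -441/10 ≈ -44.100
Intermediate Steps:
((s/4 - 2/(-5))*21)*21 = ((-2/4 - 2/(-5))*21)*21 = ((-2*¼ - 2*(-⅕))*21)*21 = ((-½ + ⅖)*21)*21 = -⅒*21*21 = -21/10*21 = -441/10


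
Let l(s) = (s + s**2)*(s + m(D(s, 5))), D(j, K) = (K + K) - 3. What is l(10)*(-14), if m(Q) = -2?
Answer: -12320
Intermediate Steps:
D(j, K) = -3 + 2*K (D(j, K) = 2*K - 3 = -3 + 2*K)
l(s) = (-2 + s)*(s + s**2) (l(s) = (s + s**2)*(s - 2) = (s + s**2)*(-2 + s) = (-2 + s)*(s + s**2))
l(10)*(-14) = (10*(-2 + 10**2 - 1*10))*(-14) = (10*(-2 + 100 - 10))*(-14) = (10*88)*(-14) = 880*(-14) = -12320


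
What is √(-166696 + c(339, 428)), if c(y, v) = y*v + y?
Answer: I*√21265 ≈ 145.83*I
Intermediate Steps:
c(y, v) = y + v*y (c(y, v) = v*y + y = y + v*y)
√(-166696 + c(339, 428)) = √(-166696 + 339*(1 + 428)) = √(-166696 + 339*429) = √(-166696 + 145431) = √(-21265) = I*√21265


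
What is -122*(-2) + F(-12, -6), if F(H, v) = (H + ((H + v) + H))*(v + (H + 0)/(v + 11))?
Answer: 2984/5 ≈ 596.80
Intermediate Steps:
F(H, v) = (v + 3*H)*(v + H/(11 + v)) (F(H, v) = (H + (v + 2*H))*(v + H/(11 + v)) = (v + 3*H)*(v + H/(11 + v)))
-122*(-2) + F(-12, -6) = -122*(-2) + ((-6)³ + 3*(-12)² + 11*(-6)² + 3*(-12)*(-6)² + 34*(-12)*(-6))/(11 - 6) = 244 + (-216 + 3*144 + 11*36 + 3*(-12)*36 + 2448)/5 = 244 + (-216 + 432 + 396 - 1296 + 2448)/5 = 244 + (⅕)*1764 = 244 + 1764/5 = 2984/5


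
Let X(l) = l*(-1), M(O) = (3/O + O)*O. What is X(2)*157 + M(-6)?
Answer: -275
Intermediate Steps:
M(O) = O*(O + 3/O) (M(O) = (O + 3/O)*O = O*(O + 3/O))
X(l) = -l
X(2)*157 + M(-6) = -1*2*157 + (3 + (-6)²) = -2*157 + (3 + 36) = -314 + 39 = -275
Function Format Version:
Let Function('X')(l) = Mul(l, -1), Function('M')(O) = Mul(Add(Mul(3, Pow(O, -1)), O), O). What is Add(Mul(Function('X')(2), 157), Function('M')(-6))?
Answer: -275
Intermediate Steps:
Function('M')(O) = Mul(O, Add(O, Mul(3, Pow(O, -1)))) (Function('M')(O) = Mul(Add(O, Mul(3, Pow(O, -1))), O) = Mul(O, Add(O, Mul(3, Pow(O, -1)))))
Function('X')(l) = Mul(-1, l)
Add(Mul(Function('X')(2), 157), Function('M')(-6)) = Add(Mul(Mul(-1, 2), 157), Add(3, Pow(-6, 2))) = Add(Mul(-2, 157), Add(3, 36)) = Add(-314, 39) = -275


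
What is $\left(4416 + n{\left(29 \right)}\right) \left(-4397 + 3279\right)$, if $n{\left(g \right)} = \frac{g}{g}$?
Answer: $-4938206$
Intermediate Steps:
$n{\left(g \right)} = 1$
$\left(4416 + n{\left(29 \right)}\right) \left(-4397 + 3279\right) = \left(4416 + 1\right) \left(-4397 + 3279\right) = 4417 \left(-1118\right) = -4938206$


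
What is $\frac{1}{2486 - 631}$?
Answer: $\frac{1}{1855} \approx 0.00053908$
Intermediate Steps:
$\frac{1}{2486 - 631} = \frac{1}{1855}$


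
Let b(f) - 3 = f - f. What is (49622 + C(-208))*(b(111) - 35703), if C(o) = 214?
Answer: -1779145200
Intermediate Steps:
b(f) = 3 (b(f) = 3 + (f - f) = 3 + 0 = 3)
(49622 + C(-208))*(b(111) - 35703) = (49622 + 214)*(3 - 35703) = 49836*(-35700) = -1779145200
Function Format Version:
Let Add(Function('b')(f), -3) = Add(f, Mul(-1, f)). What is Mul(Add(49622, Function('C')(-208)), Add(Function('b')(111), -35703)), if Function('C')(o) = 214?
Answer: -1779145200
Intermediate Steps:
Function('b')(f) = 3 (Function('b')(f) = Add(3, Add(f, Mul(-1, f))) = Add(3, 0) = 3)
Mul(Add(49622, Function('C')(-208)), Add(Function('b')(111), -35703)) = Mul(Add(49622, 214), Add(3, -35703)) = Mul(49836, -35700) = -1779145200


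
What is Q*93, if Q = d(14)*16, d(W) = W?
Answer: 20832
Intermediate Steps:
Q = 224 (Q = 14*16 = 224)
Q*93 = 224*93 = 20832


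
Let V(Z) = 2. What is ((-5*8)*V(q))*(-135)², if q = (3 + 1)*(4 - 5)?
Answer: -1458000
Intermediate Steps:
q = -4 (q = 4*(-1) = -4)
((-5*8)*V(q))*(-135)² = (-5*8*2)*(-135)² = -40*2*18225 = -80*18225 = -1458000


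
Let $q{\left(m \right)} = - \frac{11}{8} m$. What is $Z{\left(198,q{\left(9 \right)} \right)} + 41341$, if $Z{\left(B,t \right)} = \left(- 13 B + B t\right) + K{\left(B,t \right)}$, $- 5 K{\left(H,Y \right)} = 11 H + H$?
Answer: $\frac{716831}{20} \approx 35842.0$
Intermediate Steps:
$K{\left(H,Y \right)} = - \frac{12 H}{5}$ ($K{\left(H,Y \right)} = - \frac{11 H + H}{5} = - \frac{12 H}{5}$)
$q{\left(m \right)} = - \frac{11 m}{8}$ ($q{\left(m \right)} = \left(-11\right) \frac{1}{8} m = - \frac{11 m}{8}$)
$Z{\left(B,t \right)} = - \frac{77 B}{5} + B t$ ($Z{\left(B,t \right)} = \left(- 13 B + B t\right) - \frac{12 B}{5} = - \frac{77 B}{5} + B t$)
$Z{\left(198,q{\left(9 \right)} \right)} + 41341 = \frac{1}{5} \cdot 198 \left(-77 + 5 \left(\left(- \frac{11}{8}\right) 9\right)\right) + 41341 = \frac{1}{5} \cdot 198 \left(-77 + 5 \left(- \frac{99}{8}\right)\right) + 41341 = \frac{1}{5} \cdot 198 \left(-77 - \frac{495}{8}\right) + 41341 = \frac{1}{5} \cdot 198 \left(- \frac{1111}{8}\right) + 41341 = - \frac{109989}{20} + 41341 = \frac{716831}{20}$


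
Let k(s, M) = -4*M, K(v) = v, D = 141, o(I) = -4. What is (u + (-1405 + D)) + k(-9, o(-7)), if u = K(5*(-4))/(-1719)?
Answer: -2145292/1719 ≈ -1248.0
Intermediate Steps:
u = 20/1719 (u = (5*(-4))/(-1719) = -20*(-1/1719) = 20/1719 ≈ 0.011635)
(u + (-1405 + D)) + k(-9, o(-7)) = (20/1719 + (-1405 + 141)) - 4*(-4) = (20/1719 - 1264) + 16 = -2172796/1719 + 16 = -2145292/1719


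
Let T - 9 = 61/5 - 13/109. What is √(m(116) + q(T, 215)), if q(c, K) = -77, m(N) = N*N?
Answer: √13379 ≈ 115.67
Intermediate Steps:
m(N) = N²
T = 11489/545 (T = 9 + (61/5 - 13/109) = 9 + 6584/545 = 11489/545 ≈ 21.081)
√(m(116) + q(T, 215)) = √(116² - 77) = √(13456 - 77) = √13379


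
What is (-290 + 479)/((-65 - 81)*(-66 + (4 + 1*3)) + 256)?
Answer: 189/8870 ≈ 0.021308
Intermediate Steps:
(-290 + 479)/((-65 - 81)*(-66 + (4 + 1*3)) + 256) = 189/(-146*(-66 + (4 + 3)) + 256) = 189/(-146*(-66 + 7) + 256) = 189/(-146*(-59) + 256) = 189/(8614 + 256) = 189/8870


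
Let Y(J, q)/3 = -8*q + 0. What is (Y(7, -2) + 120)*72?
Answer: 12096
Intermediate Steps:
Y(J, q) = -24*q (Y(J, q) = 3*(-8*q + 0) = 3*(-8*q) = -24*q)
(Y(7, -2) + 120)*72 = (-24*(-2) + 120)*72 = (48 + 120)*72 = 168*72 = 12096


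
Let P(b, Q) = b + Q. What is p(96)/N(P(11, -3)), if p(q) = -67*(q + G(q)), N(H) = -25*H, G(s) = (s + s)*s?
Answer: 155172/25 ≈ 6206.9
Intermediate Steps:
P(b, Q) = Q + b
G(s) = 2*s² (G(s) = (2*s)*s = 2*s²)
p(q) = -134*q² - 67*q (p(q) = -67*(q + 2*q²) = -134*q² - 67*q)
p(96)/N(P(11, -3)) = (67*96*(-1 - 2*96))/((-25*(-3 + 11))) = (67*96*(-1 - 192))/((-25*8)) = (67*96*(-193))/(-200) = -1241376*(-1/200) = 155172/25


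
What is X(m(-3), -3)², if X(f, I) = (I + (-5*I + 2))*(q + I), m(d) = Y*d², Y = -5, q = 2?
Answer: 196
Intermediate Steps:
m(d) = -5*d²
X(f, I) = (2 + I)*(2 - 4*I) (X(f, I) = (I + (-5*I + 2))*(2 + I) = (I + (2 - 5*I))*(2 + I) = (2 - 4*I)*(2 + I) = (2 + I)*(2 - 4*I))
X(m(-3), -3)² = (4 - 6*(-3) - 4*(-3)²)² = (4 + 18 - 4*9)² = (4 + 18 - 36)² = (-14)² = 196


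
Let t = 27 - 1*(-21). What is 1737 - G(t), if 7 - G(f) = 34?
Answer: 1764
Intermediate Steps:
t = 48 (t = 27 + 21 = 48)
G(f) = -27 (G(f) = 7 - 1*34 = 7 - 34 = -27)
1737 - G(t) = 1737 - 1*(-27) = 1737 + 27 = 1764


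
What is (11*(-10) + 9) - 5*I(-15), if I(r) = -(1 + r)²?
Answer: 879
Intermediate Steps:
(11*(-10) + 9) - 5*I(-15) = (11*(-10) + 9) - (-5)*(1 - 15)² = (-110 + 9) - (-5)*(-14)² = -101 - (-5)*196 = -101 - 5*(-196) = -101 + 980 = 879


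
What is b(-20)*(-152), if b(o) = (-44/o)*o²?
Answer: -133760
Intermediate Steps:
b(o) = -44*o
b(-20)*(-152) = -44*(-20)*(-152) = 880*(-152) = -133760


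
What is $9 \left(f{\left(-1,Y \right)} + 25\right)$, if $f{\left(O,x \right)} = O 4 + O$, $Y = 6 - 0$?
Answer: $180$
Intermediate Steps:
$Y = 6$ ($Y = 6 + 0 = 6$)
$f{\left(O,x \right)} = 5 O$ ($f{\left(O,x \right)} = 4 O + O = 5 O$)
$9 \left(f{\left(-1,Y \right)} + 25\right) = 9 \left(5 \left(-1\right) + 25\right) = 9 \left(-5 + 25\right) = 9 \cdot 20 = 180$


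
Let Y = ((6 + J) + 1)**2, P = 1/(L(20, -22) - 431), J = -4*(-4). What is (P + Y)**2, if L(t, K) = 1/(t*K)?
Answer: 10064031975483201/35963708881 ≈ 2.7984e+5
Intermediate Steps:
J = 16
L(t, K) = 1/(K*t)
P = -440/189641 (P = 1/(1/(-22*20) - 431) = 1/(-1/22*1/20 - 431) = 1/(-1/440 - 431) = 1/(-189641/440) = -440/189641 ≈ -0.0023202)
Y = 529 (Y = ((6 + 16) + 1)**2 = (22 + 1)**2 = 23**2 = 529)
(P + Y)**2 = (-440/189641 + 529)**2 = (100319649/189641)**2 = 10064031975483201/35963708881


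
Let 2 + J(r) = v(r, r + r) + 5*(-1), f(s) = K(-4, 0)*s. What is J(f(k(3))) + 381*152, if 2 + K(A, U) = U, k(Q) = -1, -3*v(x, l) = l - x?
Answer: 173713/3 ≈ 57904.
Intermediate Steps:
v(x, l) = -l/3 + x/3 (v(x, l) = -(l - x)/3 = -l/3 + x/3)
K(A, U) = -2 + U
f(s) = -2*s (f(s) = (-2 + 0)*s = -2*s)
J(r) = -7 - r/3 (J(r) = -2 + ((-(r + r)/3 + r/3) + 5*(-1)) = -2 + ((-2*r/3 + r/3) - 5) = -2 + (-r/3 - 5) = -2 + (-5 - r/3) = -7 - r/3)
J(f(k(3))) + 381*152 = (-7 - (-2)*(-1)/3) + 381*152 = (-7 - ⅓*2) + 57912 = (-7 - ⅔) + 57912 = -23/3 + 57912 = 173713/3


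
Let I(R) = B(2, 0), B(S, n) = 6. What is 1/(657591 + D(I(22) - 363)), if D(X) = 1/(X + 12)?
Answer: 345/226868894 ≈ 1.5207e-6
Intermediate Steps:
I(R) = 6
D(X) = 1/(12 + X)
1/(657591 + D(I(22) - 363)) = 1/(657591 + 1/(12 + (6 - 363))) = 1/(657591 + 1/(12 - 357)) = 1/(657591 + 1/(-345)) = 1/(657591 - 1/345) = 1/(226868894/345) = 345/226868894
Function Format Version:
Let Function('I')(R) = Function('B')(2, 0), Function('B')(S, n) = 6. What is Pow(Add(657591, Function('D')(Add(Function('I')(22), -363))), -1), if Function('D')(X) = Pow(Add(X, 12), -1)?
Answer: Rational(345, 226868894) ≈ 1.5207e-6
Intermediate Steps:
Function('I')(R) = 6
Function('D')(X) = Pow(Add(12, X), -1)
Pow(Add(657591, Function('D')(Add(Function('I')(22), -363))), -1) = Pow(Add(657591, Pow(Add(12, Add(6, -363)), -1)), -1) = Pow(Add(657591, Pow(Add(12, -357), -1)), -1) = Pow(Add(657591, Pow(-345, -1)), -1) = Pow(Add(657591, Rational(-1, 345)), -1) = Pow(Rational(226868894, 345), -1) = Rational(345, 226868894)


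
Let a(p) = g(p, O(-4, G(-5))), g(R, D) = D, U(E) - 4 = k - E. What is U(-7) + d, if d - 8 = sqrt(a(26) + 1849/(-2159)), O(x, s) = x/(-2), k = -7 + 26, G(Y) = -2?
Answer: 38 + sqrt(5330571)/2159 ≈ 39.069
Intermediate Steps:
k = 19
O(x, s) = -x/2 (O(x, s) = x*(-1/2) = -x/2)
U(E) = 23 - E (U(E) = 4 + (19 - E) = 23 - E)
a(p) = 2 (a(p) = -1/2*(-4) = 2)
d = 8 + sqrt(5330571)/2159 (d = 8 + sqrt(2 + 1849/(-2159)) = 8 + sqrt(2 + 1849*(-1/2159)) = 8 + sqrt(2 - 1849/2159) = 8 + sqrt(2469/2159) = 8 + sqrt(5330571)/2159 ≈ 9.0694)
U(-7) + d = (23 - 1*(-7)) + (8 + sqrt(5330571)/2159) = (23 + 7) + (8 + sqrt(5330571)/2159) = 30 + (8 + sqrt(5330571)/2159) = 38 + sqrt(5330571)/2159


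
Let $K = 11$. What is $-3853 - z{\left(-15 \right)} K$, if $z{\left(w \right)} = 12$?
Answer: $-3985$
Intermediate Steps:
$-3853 - z{\left(-15 \right)} K = -3853 - 12 \cdot 11 = -3853 - 132 = -3985$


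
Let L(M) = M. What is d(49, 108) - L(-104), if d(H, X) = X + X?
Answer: 320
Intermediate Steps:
d(H, X) = 2*X
d(49, 108) - L(-104) = 2*108 - 1*(-104) = 216 + 104 = 320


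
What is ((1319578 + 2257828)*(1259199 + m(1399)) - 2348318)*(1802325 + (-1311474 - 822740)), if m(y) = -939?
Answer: -1493933457578042138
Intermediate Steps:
((1319578 + 2257828)*(1259199 + m(1399)) - 2348318)*(1802325 + (-1311474 - 822740)) = ((1319578 + 2257828)*(1259199 - 939) - 2348318)*(1802325 + (-1311474 - 822740)) = (3577406*1258260 - 2348318)*(1802325 - 2134214) = (4501306873560 - 2348318)*(-331889) = 4501304525242*(-331889) = -1493933457578042138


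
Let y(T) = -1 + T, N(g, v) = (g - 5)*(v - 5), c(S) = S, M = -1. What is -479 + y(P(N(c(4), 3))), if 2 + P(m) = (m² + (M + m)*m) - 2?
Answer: -478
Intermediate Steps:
N(g, v) = (-5 + g)*(-5 + v)
P(m) = -4 + m² + m*(-1 + m) (P(m) = -2 + ((m² + (-1 + m)*m) - 2) = -2 + ((m² + m*(-1 + m)) - 2) = -2 + (-2 + m² + m*(-1 + m)) = -4 + m² + m*(-1 + m))
-479 + y(P(N(c(4), 3))) = -479 + (-1 + (-4 - (25 - 5*4 - 5*3 + 4*3) + 2*(25 - 5*4 - 5*3 + 4*3)²)) = -479 + (-1 + (-4 - (25 - 20 - 15 + 12) + 2*(25 - 20 - 15 + 12)²)) = -479 + (-1 + (-4 - 1*2 + 2*2²)) = -479 + (-1 + (-4 - 2 + 2*4)) = -479 + (-1 + (-4 - 2 + 8)) = -479 + (-1 + 2) = -479 + 1 = -478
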